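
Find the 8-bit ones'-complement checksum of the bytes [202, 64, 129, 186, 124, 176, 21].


Sum = 902 mod 256 = 134
Complement = 121

121


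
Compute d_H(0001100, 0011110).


XOR: 0010010
Count of 1s: 2

2


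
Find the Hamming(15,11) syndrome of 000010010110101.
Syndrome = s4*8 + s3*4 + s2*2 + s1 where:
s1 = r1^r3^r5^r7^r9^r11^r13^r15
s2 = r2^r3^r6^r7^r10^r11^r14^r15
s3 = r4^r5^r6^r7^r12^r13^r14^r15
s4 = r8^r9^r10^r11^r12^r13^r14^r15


s1=0, s2=1, s3=1, s4=1

Syndrome = 14 (error at position 14)


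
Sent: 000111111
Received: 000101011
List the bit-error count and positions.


XOR: 000010100

2 error(s) at position(s): 4, 6


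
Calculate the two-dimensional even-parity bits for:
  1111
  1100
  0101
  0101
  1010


Row parities: 00000
Column parities: 1001

Row P: 00000, Col P: 1001, Corner: 0


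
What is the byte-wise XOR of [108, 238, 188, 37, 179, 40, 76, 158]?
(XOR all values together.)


XOR chain: 108 ^ 238 ^ 188 ^ 37 ^ 179 ^ 40 ^ 76 ^ 158 = 82

82


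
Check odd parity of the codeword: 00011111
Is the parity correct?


Number of 1s: 5

Yes, parity is correct (5 ones)


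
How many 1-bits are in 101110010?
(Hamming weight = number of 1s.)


Counting 1s in 101110010

5


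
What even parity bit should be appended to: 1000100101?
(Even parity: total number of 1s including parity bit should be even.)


Number of 1s in data: 4
Parity bit: 0

0


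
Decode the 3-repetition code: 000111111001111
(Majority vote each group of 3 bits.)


Groups: 000, 111, 111, 001, 111
Majority votes: 01101

01101


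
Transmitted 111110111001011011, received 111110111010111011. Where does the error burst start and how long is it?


XOR: 000000000011100000

Burst at position 10, length 3


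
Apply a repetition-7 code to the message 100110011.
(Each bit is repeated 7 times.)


Each bit -> 7 copies

111111100000000000000111111111111110000000000000011111111111111


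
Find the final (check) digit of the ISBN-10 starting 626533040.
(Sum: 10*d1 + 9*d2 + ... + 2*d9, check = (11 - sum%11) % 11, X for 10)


Weighted sum: 206
206 mod 11 = 8

Check digit: 3


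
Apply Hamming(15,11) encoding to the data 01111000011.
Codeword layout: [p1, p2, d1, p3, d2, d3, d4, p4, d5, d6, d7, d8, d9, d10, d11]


Parity bits: p1=0, p2=0, p3=1, p4=1

000111111000011


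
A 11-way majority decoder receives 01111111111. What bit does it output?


Ones: 10 out of 11
Threshold: 6

1 (10/11 voted 1)


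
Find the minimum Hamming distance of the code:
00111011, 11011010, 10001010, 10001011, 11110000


Comparing all pairs, minimum distance: 1
Can detect 0 errors, correct 0 errors

1


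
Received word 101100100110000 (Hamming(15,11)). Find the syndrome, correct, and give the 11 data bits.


Syndrome = 0: no error detected

Data: 10010110000 (no errors)


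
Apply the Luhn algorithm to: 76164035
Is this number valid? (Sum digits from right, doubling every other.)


Luhn sum = 38
38 mod 10 = 8

Invalid (Luhn sum mod 10 = 8)


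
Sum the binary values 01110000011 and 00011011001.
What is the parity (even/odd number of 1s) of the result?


01110000011 = 899
00011011001 = 217
Sum = 1116 = 10001011100
1s count = 5

odd parity (5 ones in 10001011100)


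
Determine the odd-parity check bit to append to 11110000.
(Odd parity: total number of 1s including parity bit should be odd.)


Number of 1s in data: 4
Parity bit: 1

1


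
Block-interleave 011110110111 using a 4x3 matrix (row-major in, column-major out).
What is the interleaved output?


Matrix:
  011
  110
  110
  111
Read columns: 011111111001

011111111001


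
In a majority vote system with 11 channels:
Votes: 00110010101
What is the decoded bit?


Ones: 5 out of 11
Threshold: 6

0 (5/11 voted 1)


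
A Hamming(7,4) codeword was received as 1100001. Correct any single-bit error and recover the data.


Syndrome = 4: error at position 4

Data: 0001 (corrected bit 4)


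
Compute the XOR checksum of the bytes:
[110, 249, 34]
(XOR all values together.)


XOR chain: 110 ^ 249 ^ 34 = 181

181


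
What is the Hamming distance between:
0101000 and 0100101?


XOR: 0001101
Count of 1s: 3

3


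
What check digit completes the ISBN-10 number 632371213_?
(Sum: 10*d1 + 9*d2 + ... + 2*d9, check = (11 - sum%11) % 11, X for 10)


Weighted sum: 188
188 mod 11 = 1

Check digit: X


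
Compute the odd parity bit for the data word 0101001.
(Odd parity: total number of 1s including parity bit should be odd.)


Number of 1s in data: 3
Parity bit: 0

0


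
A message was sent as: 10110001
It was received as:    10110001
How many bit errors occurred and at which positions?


XOR: 00000000

0 errors (received matches sent)


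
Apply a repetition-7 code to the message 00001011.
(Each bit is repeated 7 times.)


Each bit -> 7 copies

00000000000000000000000000001111111000000011111111111111


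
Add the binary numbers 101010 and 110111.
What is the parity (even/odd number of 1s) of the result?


101010 = 42
110111 = 55
Sum = 97 = 1100001
1s count = 3

odd parity (3 ones in 1100001)


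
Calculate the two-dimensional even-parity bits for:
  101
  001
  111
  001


Row parities: 0111
Column parities: 010

Row P: 0111, Col P: 010, Corner: 1


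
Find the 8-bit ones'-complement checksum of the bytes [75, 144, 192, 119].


Sum = 530 mod 256 = 18
Complement = 237

237


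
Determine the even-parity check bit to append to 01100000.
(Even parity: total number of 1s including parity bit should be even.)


Number of 1s in data: 2
Parity bit: 0

0


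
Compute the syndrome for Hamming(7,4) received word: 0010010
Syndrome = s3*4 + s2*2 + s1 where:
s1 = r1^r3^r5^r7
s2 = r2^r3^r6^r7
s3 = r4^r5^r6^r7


s1=1, s2=0, s3=1

Syndrome = 5 (error at position 5)


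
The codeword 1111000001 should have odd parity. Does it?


Number of 1s: 5

Yes, parity is correct (5 ones)


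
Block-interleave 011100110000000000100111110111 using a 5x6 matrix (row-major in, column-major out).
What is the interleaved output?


Matrix:
  011100
  110000
  000000
  100111
  110111
Read columns: 010111100110000100110001100011

010111100110000100110001100011


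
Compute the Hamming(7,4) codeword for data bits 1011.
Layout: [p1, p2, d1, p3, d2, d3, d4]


Parity bits: p1=0, p2=1, p3=0

0110011


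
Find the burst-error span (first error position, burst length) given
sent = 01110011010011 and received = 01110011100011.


XOR: 00000000110000

Burst at position 8, length 2


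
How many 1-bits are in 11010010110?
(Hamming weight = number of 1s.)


Counting 1s in 11010010110

6


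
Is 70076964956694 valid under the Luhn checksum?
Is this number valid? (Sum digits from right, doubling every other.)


Luhn sum = 67
67 mod 10 = 7

Invalid (Luhn sum mod 10 = 7)


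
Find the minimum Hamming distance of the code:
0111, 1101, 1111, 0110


Comparing all pairs, minimum distance: 1
Can detect 0 errors, correct 0 errors

1


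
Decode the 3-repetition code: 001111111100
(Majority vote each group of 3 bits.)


Groups: 001, 111, 111, 100
Majority votes: 0110

0110


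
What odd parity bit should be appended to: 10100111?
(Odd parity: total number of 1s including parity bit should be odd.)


Number of 1s in data: 5
Parity bit: 0

0


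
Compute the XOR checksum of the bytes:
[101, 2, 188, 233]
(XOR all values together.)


XOR chain: 101 ^ 2 ^ 188 ^ 233 = 50

50


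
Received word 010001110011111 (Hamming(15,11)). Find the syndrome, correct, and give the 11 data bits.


Syndrome = 0: no error detected

Data: 00110011111 (no errors)


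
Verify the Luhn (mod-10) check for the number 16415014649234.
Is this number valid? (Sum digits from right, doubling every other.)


Luhn sum = 52
52 mod 10 = 2

Invalid (Luhn sum mod 10 = 2)


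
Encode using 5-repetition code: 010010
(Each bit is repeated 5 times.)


Each bit -> 5 copies

000001111100000000001111100000


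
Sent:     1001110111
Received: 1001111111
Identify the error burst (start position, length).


XOR: 0000001000

Burst at position 6, length 1


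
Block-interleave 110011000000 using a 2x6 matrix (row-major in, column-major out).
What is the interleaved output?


Matrix:
  110011
  000000
Read columns: 101000001010

101000001010


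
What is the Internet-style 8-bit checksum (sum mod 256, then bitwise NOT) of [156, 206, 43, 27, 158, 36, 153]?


Sum = 779 mod 256 = 11
Complement = 244

244


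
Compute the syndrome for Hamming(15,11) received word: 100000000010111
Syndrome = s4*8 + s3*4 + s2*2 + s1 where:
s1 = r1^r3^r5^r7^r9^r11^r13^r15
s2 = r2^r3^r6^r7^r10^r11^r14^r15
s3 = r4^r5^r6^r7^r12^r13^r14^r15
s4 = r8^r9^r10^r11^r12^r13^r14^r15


s1=0, s2=1, s3=1, s4=0

Syndrome = 6 (error at position 6)


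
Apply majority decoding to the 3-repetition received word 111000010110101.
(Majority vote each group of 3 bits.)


Groups: 111, 000, 010, 110, 101
Majority votes: 10011

10011


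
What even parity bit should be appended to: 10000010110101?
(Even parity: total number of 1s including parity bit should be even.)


Number of 1s in data: 6
Parity bit: 0

0


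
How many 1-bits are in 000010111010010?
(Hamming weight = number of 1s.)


Counting 1s in 000010111010010

6


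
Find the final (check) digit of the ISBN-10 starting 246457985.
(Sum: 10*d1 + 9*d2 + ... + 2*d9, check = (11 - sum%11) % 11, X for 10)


Weighted sum: 267
267 mod 11 = 3

Check digit: 8


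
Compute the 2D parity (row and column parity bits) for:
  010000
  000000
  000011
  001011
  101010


Row parities: 10011
Column parities: 110010

Row P: 10011, Col P: 110010, Corner: 1


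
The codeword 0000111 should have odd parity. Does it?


Number of 1s: 3

Yes, parity is correct (3 ones)


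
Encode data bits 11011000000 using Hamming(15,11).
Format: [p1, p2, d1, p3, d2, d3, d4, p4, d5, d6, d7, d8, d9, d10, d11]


Parity bits: p1=0, p2=0, p3=0, p4=1

001010111000000


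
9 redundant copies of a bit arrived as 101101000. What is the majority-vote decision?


Ones: 4 out of 9
Threshold: 5

0 (4/9 voted 1)


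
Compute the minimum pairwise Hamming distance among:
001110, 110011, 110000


Comparing all pairs, minimum distance: 2
Can detect 1 errors, correct 0 errors

2


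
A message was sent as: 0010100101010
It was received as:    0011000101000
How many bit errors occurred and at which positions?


XOR: 0001100000010

3 error(s) at position(s): 3, 4, 11


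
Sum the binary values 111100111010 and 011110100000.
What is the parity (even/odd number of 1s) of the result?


111100111010 = 3898
011110100000 = 1952
Sum = 5850 = 1011011011010
1s count = 8

even parity (8 ones in 1011011011010)


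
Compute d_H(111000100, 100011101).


XOR: 011011001
Count of 1s: 5

5


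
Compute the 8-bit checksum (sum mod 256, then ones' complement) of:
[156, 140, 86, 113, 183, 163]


Sum = 841 mod 256 = 73
Complement = 182

182


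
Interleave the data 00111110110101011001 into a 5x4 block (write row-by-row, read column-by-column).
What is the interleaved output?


Matrix:
  0011
  1110
  1101
  0101
  1001
Read columns: 01101011101100010111

01101011101100010111


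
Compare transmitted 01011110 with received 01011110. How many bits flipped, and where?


XOR: 00000000

0 errors (received matches sent)


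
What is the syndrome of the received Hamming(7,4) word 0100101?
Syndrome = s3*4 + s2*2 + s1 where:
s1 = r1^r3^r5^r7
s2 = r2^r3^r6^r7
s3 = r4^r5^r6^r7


s1=0, s2=0, s3=0

Syndrome = 0 (no error)


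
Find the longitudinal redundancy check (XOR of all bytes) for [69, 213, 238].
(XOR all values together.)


XOR chain: 69 ^ 213 ^ 238 = 126

126


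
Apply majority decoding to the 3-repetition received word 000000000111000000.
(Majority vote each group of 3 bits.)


Groups: 000, 000, 000, 111, 000, 000
Majority votes: 000100

000100


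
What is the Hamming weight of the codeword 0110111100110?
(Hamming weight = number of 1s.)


Counting 1s in 0110111100110

8


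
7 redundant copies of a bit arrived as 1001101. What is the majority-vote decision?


Ones: 4 out of 7
Threshold: 4

1 (4/7 voted 1)


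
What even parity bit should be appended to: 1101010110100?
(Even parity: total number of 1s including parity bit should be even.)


Number of 1s in data: 7
Parity bit: 1

1


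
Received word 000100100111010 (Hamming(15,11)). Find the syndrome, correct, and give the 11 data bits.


Syndrome = 0: no error detected

Data: 00010111010 (no errors)


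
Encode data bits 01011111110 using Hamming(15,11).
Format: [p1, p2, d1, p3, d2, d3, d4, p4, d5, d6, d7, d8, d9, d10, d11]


Parity bits: p1=1, p2=0, p3=1, p4=0

100110101111110


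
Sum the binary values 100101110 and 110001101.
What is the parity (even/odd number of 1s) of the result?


100101110 = 302
110001101 = 397
Sum = 699 = 1010111011
1s count = 7

odd parity (7 ones in 1010111011)


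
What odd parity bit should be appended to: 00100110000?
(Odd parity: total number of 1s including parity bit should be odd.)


Number of 1s in data: 3
Parity bit: 0

0


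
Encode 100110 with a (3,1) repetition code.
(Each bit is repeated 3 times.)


Each bit -> 3 copies

111000000111111000


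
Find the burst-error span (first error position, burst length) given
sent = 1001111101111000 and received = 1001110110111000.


XOR: 0000001011000000

Burst at position 6, length 4


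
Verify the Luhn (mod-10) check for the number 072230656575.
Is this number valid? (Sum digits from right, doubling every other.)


Luhn sum = 45
45 mod 10 = 5

Invalid (Luhn sum mod 10 = 5)


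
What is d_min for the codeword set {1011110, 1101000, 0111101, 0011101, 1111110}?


Comparing all pairs, minimum distance: 1
Can detect 0 errors, correct 0 errors

1


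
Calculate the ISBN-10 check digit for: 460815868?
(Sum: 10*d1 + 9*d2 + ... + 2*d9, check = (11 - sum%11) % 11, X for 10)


Weighted sum: 247
247 mod 11 = 5

Check digit: 6


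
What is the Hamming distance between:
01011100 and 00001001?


XOR: 01010101
Count of 1s: 4

4


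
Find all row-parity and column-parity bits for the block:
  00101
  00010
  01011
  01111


Row parities: 0110
Column parities: 00011

Row P: 0110, Col P: 00011, Corner: 0


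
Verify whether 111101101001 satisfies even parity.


Number of 1s: 8

Yes, parity is correct (8 ones)


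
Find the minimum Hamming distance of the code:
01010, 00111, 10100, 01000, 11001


Comparing all pairs, minimum distance: 1
Can detect 0 errors, correct 0 errors

1


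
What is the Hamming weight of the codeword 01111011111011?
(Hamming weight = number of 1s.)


Counting 1s in 01111011111011

11


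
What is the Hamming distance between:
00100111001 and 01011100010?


XOR: 01111011011
Count of 1s: 8

8


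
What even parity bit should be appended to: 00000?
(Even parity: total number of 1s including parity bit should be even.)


Number of 1s in data: 0
Parity bit: 0

0


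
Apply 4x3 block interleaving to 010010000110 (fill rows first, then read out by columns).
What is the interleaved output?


Matrix:
  010
  010
  000
  110
Read columns: 000111010000

000111010000


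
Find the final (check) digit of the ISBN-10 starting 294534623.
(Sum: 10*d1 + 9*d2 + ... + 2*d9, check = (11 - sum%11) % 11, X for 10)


Weighted sum: 242
242 mod 11 = 0

Check digit: 0


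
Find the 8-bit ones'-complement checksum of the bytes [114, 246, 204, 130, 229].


Sum = 923 mod 256 = 155
Complement = 100

100


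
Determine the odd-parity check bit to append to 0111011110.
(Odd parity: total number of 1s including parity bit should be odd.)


Number of 1s in data: 7
Parity bit: 0

0


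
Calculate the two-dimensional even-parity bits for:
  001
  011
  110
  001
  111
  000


Row parities: 100110
Column parities: 010

Row P: 100110, Col P: 010, Corner: 1


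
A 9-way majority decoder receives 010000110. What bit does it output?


Ones: 3 out of 9
Threshold: 5

0 (3/9 voted 1)


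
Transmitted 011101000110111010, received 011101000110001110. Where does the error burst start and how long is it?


XOR: 000000000000110100

Burst at position 12, length 4


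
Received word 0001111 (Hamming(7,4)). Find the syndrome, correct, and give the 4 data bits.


Syndrome = 0: no error detected

Data: 0111 (no errors)


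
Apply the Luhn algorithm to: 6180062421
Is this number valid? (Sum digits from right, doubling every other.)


Luhn sum = 30
30 mod 10 = 0

Valid (Luhn sum mod 10 = 0)


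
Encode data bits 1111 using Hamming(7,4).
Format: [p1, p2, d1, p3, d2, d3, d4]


Parity bits: p1=1, p2=1, p3=1

1111111


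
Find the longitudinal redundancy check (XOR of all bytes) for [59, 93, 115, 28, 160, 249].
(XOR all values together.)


XOR chain: 59 ^ 93 ^ 115 ^ 28 ^ 160 ^ 249 = 80

80


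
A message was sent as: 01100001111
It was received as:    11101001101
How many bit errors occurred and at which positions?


XOR: 10001000010

3 error(s) at position(s): 0, 4, 9


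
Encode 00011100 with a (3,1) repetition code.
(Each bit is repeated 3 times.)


Each bit -> 3 copies

000000000111111111000000


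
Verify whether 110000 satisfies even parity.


Number of 1s: 2

Yes, parity is correct (2 ones)


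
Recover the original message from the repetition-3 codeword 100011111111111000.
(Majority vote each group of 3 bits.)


Groups: 100, 011, 111, 111, 111, 000
Majority votes: 011110

011110


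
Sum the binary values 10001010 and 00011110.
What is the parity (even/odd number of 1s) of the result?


10001010 = 138
00011110 = 30
Sum = 168 = 10101000
1s count = 3

odd parity (3 ones in 10101000)


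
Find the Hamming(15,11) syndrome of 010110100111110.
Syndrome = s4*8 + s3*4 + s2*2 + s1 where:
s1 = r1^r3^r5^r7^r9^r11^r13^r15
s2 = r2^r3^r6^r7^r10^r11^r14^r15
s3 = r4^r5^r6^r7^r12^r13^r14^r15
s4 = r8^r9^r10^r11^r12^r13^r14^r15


s1=0, s2=1, s3=0, s4=1

Syndrome = 10 (error at position 10)


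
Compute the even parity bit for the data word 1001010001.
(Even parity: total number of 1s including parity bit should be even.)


Number of 1s in data: 4
Parity bit: 0

0


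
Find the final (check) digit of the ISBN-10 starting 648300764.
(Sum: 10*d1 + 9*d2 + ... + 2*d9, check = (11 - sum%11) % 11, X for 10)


Weighted sum: 235
235 mod 11 = 4

Check digit: 7


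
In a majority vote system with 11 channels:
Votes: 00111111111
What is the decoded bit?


Ones: 9 out of 11
Threshold: 6

1 (9/11 voted 1)


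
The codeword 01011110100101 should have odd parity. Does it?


Number of 1s: 8

No, parity error (8 ones)


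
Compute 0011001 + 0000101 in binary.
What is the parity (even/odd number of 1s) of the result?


0011001 = 25
0000101 = 5
Sum = 30 = 11110
1s count = 4

even parity (4 ones in 11110)


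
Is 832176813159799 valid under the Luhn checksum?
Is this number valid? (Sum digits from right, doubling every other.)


Luhn sum = 82
82 mod 10 = 2

Invalid (Luhn sum mod 10 = 2)


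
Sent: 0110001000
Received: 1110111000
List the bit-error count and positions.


XOR: 1000110000

3 error(s) at position(s): 0, 4, 5


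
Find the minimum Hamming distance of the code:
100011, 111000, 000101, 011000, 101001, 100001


Comparing all pairs, minimum distance: 1
Can detect 0 errors, correct 0 errors

1


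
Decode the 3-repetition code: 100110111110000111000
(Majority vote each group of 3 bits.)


Groups: 100, 110, 111, 110, 000, 111, 000
Majority votes: 0111010

0111010


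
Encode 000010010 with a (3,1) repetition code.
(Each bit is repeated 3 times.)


Each bit -> 3 copies

000000000000111000000111000


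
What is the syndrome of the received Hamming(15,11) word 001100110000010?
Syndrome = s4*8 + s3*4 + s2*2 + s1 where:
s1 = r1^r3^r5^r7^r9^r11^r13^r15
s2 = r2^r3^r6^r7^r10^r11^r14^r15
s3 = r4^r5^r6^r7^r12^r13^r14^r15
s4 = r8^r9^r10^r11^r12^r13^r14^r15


s1=0, s2=1, s3=1, s4=0

Syndrome = 6 (error at position 6)


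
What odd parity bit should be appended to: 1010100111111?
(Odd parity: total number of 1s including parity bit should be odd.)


Number of 1s in data: 9
Parity bit: 0

0


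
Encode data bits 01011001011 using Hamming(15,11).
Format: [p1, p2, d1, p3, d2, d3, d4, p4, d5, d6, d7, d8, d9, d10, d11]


Parity bits: p1=0, p2=1, p3=1, p4=0

010110101001011


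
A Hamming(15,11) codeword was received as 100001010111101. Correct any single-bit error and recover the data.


Syndrome = 0: no error detected

Data: 00100111101 (no errors)


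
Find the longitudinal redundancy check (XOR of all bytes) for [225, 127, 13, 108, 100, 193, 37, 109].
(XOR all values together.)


XOR chain: 225 ^ 127 ^ 13 ^ 108 ^ 100 ^ 193 ^ 37 ^ 109 = 18

18


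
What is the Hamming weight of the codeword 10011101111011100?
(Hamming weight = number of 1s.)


Counting 1s in 10011101111011100

11


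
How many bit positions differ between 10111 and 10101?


XOR: 00010
Count of 1s: 1

1


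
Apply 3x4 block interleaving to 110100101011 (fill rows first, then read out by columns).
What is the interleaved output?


Matrix:
  1101
  0010
  1011
Read columns: 101100011101

101100011101


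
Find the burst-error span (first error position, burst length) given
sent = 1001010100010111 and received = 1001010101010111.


XOR: 0000000001000000

Burst at position 9, length 1


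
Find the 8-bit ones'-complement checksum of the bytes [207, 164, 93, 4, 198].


Sum = 666 mod 256 = 154
Complement = 101

101


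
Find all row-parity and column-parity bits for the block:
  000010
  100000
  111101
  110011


Row parities: 1110
Column parities: 101100

Row P: 1110, Col P: 101100, Corner: 1


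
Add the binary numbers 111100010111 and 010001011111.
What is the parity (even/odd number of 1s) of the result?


111100010111 = 3863
010001011111 = 1119
Sum = 4982 = 1001101110110
1s count = 8

even parity (8 ones in 1001101110110)


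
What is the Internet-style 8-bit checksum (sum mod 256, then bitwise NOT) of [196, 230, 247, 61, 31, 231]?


Sum = 996 mod 256 = 228
Complement = 27

27


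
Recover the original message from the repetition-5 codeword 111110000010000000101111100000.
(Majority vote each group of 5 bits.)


Groups: 11111, 00000, 10000, 00010, 11111, 00000
Majority votes: 100010

100010


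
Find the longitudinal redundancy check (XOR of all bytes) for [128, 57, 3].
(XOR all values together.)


XOR chain: 128 ^ 57 ^ 3 = 186

186


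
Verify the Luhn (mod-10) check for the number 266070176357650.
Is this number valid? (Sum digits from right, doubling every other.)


Luhn sum = 53
53 mod 10 = 3

Invalid (Luhn sum mod 10 = 3)


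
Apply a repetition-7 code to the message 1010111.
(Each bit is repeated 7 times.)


Each bit -> 7 copies

1111111000000011111110000000111111111111111111111


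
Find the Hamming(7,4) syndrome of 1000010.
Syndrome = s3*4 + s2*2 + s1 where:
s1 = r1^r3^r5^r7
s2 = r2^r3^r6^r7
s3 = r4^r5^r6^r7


s1=1, s2=1, s3=1

Syndrome = 7 (error at position 7)


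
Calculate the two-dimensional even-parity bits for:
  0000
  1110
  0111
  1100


Row parities: 0110
Column parities: 0101

Row P: 0110, Col P: 0101, Corner: 0


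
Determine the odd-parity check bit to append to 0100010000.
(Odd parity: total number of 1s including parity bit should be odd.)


Number of 1s in data: 2
Parity bit: 1

1


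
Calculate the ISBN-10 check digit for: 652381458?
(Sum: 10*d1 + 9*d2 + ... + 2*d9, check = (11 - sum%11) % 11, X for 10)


Weighted sum: 242
242 mod 11 = 0

Check digit: 0


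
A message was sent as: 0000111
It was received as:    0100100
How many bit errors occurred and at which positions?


XOR: 0100011

3 error(s) at position(s): 1, 5, 6


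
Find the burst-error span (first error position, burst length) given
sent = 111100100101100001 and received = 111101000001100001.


XOR: 000001100100000000

Burst at position 5, length 5


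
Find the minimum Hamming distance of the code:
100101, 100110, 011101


Comparing all pairs, minimum distance: 2
Can detect 1 errors, correct 0 errors

2


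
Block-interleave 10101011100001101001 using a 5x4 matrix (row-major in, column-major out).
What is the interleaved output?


Matrix:
  1010
  1011
  1000
  0110
  1001
Read columns: 11101000101101001001

11101000101101001001


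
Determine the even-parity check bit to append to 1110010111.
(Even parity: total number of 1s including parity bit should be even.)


Number of 1s in data: 7
Parity bit: 1

1


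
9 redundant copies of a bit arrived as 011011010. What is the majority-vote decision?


Ones: 5 out of 9
Threshold: 5

1 (5/9 voted 1)


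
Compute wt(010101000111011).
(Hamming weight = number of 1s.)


Counting 1s in 010101000111011

8


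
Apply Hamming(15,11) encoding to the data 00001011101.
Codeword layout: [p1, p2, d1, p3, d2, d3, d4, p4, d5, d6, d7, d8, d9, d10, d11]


Parity bits: p1=0, p2=0, p3=1, p4=1

000100011011101


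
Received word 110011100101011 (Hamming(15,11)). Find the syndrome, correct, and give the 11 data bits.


Syndrome = 0: no error detected

Data: 01110101011 (no errors)


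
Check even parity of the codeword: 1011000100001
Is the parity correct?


Number of 1s: 5

No, parity error (5 ones)


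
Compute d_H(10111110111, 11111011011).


XOR: 01000101100
Count of 1s: 4

4


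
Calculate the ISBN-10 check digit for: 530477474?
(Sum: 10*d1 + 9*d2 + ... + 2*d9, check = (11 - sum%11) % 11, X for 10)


Weighted sum: 227
227 mod 11 = 7

Check digit: 4


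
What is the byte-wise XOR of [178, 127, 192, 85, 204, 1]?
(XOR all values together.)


XOR chain: 178 ^ 127 ^ 192 ^ 85 ^ 204 ^ 1 = 149

149


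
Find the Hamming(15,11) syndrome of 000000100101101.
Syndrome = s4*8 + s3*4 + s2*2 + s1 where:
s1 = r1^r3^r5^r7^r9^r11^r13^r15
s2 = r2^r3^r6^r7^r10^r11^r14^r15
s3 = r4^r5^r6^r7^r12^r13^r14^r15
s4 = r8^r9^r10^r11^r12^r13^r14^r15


s1=1, s2=1, s3=0, s4=0

Syndrome = 3 (error at position 3)


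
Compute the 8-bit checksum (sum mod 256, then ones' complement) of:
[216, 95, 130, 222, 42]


Sum = 705 mod 256 = 193
Complement = 62

62


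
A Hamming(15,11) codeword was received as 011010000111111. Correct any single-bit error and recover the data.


Syndrome = 5: error at position 5

Data: 10000111111 (corrected bit 5)


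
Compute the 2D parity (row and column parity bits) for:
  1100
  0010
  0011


Row parities: 010
Column parities: 1101

Row P: 010, Col P: 1101, Corner: 1


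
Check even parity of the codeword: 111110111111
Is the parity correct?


Number of 1s: 11

No, parity error (11 ones)


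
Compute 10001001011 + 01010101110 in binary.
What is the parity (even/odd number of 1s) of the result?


10001001011 = 1099
01010101110 = 686
Sum = 1785 = 11011111001
1s count = 8

even parity (8 ones in 11011111001)


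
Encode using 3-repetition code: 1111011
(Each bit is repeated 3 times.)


Each bit -> 3 copies

111111111111000111111


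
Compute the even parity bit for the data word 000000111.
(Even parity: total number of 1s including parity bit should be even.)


Number of 1s in data: 3
Parity bit: 1

1


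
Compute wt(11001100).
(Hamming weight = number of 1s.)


Counting 1s in 11001100

4


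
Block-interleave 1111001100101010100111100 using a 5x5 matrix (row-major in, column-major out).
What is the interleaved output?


Matrix:
  11110
  01100
  10101
  01001
  11100
Read columns: 1010111011111011000000110

1010111011111011000000110


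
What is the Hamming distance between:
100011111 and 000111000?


XOR: 100100111
Count of 1s: 5

5


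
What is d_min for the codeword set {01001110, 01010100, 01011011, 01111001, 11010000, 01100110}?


Comparing all pairs, minimum distance: 2
Can detect 1 errors, correct 0 errors

2


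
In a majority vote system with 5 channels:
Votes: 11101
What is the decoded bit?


Ones: 4 out of 5
Threshold: 3

1 (4/5 voted 1)


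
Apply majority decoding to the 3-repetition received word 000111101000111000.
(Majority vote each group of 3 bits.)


Groups: 000, 111, 101, 000, 111, 000
Majority votes: 011010

011010


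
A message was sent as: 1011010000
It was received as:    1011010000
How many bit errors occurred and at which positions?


XOR: 0000000000

0 errors (received matches sent)


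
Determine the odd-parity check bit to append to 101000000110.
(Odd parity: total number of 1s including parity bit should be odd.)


Number of 1s in data: 4
Parity bit: 1

1


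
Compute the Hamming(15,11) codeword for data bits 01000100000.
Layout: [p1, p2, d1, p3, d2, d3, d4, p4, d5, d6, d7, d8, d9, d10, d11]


Parity bits: p1=1, p2=1, p3=1, p4=1

110110010100000


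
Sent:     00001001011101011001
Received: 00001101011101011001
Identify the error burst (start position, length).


XOR: 00000100000000000000

Burst at position 5, length 1


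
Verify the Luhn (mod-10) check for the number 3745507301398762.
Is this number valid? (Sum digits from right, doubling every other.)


Luhn sum = 70
70 mod 10 = 0

Valid (Luhn sum mod 10 = 0)


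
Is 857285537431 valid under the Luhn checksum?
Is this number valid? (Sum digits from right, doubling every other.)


Luhn sum = 51
51 mod 10 = 1

Invalid (Luhn sum mod 10 = 1)


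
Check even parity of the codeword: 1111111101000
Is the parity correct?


Number of 1s: 9

No, parity error (9 ones)


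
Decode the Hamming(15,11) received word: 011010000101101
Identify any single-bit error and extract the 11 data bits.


Syndrome = 0: no error detected

Data: 11000101101 (no errors)


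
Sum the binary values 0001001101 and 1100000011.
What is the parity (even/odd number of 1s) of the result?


0001001101 = 77
1100000011 = 771
Sum = 848 = 1101010000
1s count = 4

even parity (4 ones in 1101010000)


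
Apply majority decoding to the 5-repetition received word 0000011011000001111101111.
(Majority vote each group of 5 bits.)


Groups: 00000, 11011, 00000, 11111, 01111
Majority votes: 01011

01011


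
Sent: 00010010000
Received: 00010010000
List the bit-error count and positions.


XOR: 00000000000

0 errors (received matches sent)


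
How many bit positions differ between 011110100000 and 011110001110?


XOR: 000000101110
Count of 1s: 4

4


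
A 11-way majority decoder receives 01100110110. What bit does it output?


Ones: 6 out of 11
Threshold: 6

1 (6/11 voted 1)


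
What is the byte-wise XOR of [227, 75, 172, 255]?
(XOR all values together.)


XOR chain: 227 ^ 75 ^ 172 ^ 255 = 251

251


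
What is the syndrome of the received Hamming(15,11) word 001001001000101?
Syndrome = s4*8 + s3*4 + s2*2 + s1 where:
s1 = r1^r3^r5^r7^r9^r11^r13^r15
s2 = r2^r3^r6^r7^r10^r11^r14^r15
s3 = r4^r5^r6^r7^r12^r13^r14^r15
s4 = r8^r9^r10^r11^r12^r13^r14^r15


s1=0, s2=1, s3=1, s4=1

Syndrome = 14 (error at position 14)


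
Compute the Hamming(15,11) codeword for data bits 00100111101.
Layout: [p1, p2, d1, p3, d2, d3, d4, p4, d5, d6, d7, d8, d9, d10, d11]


Parity bits: p1=1, p2=0, p3=0, p4=1

100001010111101


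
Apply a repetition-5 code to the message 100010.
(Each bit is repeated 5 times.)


Each bit -> 5 copies

111110000000000000001111100000


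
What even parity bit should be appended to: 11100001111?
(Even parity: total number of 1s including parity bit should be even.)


Number of 1s in data: 7
Parity bit: 1

1


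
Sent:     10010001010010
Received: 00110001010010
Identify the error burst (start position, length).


XOR: 10100000000000

Burst at position 0, length 3


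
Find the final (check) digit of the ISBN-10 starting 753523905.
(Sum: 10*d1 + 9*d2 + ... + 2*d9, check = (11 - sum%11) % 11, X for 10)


Weighted sum: 247
247 mod 11 = 5

Check digit: 6


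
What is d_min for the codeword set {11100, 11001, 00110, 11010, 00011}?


Comparing all pairs, minimum distance: 2
Can detect 1 errors, correct 0 errors

2


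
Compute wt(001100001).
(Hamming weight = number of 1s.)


Counting 1s in 001100001

3


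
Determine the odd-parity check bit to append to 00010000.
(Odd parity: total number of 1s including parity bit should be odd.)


Number of 1s in data: 1
Parity bit: 0

0


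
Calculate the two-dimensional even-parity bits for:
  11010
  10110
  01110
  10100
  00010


Row parities: 11101
Column parities: 10100

Row P: 11101, Col P: 10100, Corner: 0


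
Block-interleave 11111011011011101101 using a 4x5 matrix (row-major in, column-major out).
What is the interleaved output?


Matrix:
  11111
  01101
  10111
  01101
Read columns: 10101101111110101111

10101101111110101111


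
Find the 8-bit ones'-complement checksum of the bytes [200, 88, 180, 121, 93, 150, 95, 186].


Sum = 1113 mod 256 = 89
Complement = 166

166


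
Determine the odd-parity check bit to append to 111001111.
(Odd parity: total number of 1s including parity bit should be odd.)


Number of 1s in data: 7
Parity bit: 0

0


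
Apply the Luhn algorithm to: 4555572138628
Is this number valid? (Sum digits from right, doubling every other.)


Luhn sum = 53
53 mod 10 = 3

Invalid (Luhn sum mod 10 = 3)


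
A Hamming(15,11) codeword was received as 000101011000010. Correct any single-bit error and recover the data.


Syndrome = 13: error at position 13

Data: 00101000110 (corrected bit 13)


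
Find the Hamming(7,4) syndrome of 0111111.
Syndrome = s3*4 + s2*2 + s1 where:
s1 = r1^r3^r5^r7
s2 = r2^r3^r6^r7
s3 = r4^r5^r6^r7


s1=1, s2=0, s3=0

Syndrome = 1 (error at position 1)


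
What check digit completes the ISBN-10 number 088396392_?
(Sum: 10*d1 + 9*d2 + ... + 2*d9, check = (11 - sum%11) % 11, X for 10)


Weighted sum: 284
284 mod 11 = 9

Check digit: 2


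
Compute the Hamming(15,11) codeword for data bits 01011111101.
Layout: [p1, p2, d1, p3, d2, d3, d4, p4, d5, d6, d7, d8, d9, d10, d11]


Parity bits: p1=0, p2=0, p3=1, p4=0

000110101111101


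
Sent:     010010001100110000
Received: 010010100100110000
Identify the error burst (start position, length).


XOR: 000000101000000000

Burst at position 6, length 3


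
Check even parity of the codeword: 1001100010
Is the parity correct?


Number of 1s: 4

Yes, parity is correct (4 ones)


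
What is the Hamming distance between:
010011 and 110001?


XOR: 100010
Count of 1s: 2

2


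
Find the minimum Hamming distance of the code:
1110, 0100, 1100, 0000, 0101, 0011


Comparing all pairs, minimum distance: 1
Can detect 0 errors, correct 0 errors

1


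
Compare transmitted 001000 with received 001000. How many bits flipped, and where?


XOR: 000000

0 errors (received matches sent)


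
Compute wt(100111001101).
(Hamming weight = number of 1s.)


Counting 1s in 100111001101

7


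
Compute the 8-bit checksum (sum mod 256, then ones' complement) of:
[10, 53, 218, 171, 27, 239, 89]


Sum = 807 mod 256 = 39
Complement = 216

216


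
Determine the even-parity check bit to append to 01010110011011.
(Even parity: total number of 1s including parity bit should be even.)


Number of 1s in data: 8
Parity bit: 0

0


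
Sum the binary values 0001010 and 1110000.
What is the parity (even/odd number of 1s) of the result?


0001010 = 10
1110000 = 112
Sum = 122 = 1111010
1s count = 5

odd parity (5 ones in 1111010)


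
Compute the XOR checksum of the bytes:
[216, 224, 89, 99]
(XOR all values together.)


XOR chain: 216 ^ 224 ^ 89 ^ 99 = 2

2


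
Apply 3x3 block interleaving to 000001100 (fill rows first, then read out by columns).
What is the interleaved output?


Matrix:
  000
  001
  100
Read columns: 001000010

001000010


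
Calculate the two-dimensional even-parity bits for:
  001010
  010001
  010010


Row parities: 000
Column parities: 001001

Row P: 000, Col P: 001001, Corner: 0


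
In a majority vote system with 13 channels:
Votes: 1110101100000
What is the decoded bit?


Ones: 6 out of 13
Threshold: 7

0 (6/13 voted 1)


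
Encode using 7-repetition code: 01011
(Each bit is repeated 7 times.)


Each bit -> 7 copies

00000001111111000000011111111111111


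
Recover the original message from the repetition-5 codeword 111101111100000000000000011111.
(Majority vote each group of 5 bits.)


Groups: 11110, 11111, 00000, 00000, 00000, 11111
Majority votes: 110001

110001


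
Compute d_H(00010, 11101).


XOR: 11111
Count of 1s: 5

5


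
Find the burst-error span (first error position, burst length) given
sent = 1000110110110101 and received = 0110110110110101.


XOR: 1110000000000000

Burst at position 0, length 3


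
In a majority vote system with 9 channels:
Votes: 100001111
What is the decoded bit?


Ones: 5 out of 9
Threshold: 5

1 (5/9 voted 1)


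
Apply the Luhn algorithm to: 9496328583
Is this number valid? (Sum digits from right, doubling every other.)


Luhn sum = 58
58 mod 10 = 8

Invalid (Luhn sum mod 10 = 8)


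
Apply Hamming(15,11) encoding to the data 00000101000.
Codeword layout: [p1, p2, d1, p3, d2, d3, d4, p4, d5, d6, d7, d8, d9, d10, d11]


Parity bits: p1=0, p2=1, p3=1, p4=0

010100000101000


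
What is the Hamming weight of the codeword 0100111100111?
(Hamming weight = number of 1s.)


Counting 1s in 0100111100111

8


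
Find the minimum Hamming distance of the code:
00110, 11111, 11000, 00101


Comparing all pairs, minimum distance: 2
Can detect 1 errors, correct 0 errors

2


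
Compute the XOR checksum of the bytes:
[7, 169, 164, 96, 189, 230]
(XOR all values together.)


XOR chain: 7 ^ 169 ^ 164 ^ 96 ^ 189 ^ 230 = 49

49


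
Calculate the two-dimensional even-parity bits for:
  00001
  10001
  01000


Row parities: 101
Column parities: 11000

Row P: 101, Col P: 11000, Corner: 0


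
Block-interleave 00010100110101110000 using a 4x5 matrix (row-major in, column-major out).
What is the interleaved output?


Matrix:
  00010
  10011
  01011
  10000
Read columns: 01010010000011100110

01010010000011100110


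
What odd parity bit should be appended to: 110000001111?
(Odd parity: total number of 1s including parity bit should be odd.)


Number of 1s in data: 6
Parity bit: 1

1


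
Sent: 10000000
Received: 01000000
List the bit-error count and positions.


XOR: 11000000

2 error(s) at position(s): 0, 1


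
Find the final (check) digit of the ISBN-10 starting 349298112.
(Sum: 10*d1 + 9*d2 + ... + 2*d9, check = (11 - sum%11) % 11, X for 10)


Weighted sum: 257
257 mod 11 = 4

Check digit: 7


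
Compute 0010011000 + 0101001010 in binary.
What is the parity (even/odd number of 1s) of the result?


0010011000 = 152
0101001010 = 330
Sum = 482 = 111100010
1s count = 5

odd parity (5 ones in 111100010)


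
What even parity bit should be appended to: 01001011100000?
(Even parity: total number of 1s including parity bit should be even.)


Number of 1s in data: 5
Parity bit: 1

1


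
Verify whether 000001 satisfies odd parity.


Number of 1s: 1

Yes, parity is correct (1 ones)


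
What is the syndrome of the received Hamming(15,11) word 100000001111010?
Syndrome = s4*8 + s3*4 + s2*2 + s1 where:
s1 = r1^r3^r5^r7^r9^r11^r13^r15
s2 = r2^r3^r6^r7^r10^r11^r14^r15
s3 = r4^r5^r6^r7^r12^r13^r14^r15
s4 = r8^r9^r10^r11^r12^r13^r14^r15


s1=1, s2=1, s3=0, s4=1

Syndrome = 11 (error at position 11)
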